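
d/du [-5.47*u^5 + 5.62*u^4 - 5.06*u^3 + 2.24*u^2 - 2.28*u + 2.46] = -27.35*u^4 + 22.48*u^3 - 15.18*u^2 + 4.48*u - 2.28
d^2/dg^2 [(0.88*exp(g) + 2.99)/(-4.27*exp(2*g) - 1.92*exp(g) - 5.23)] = (-16.044952*exp(4*g) - 210.850892*exp(3*g) + 44.3738400000001*exp(2*g) + 264.906188*exp(g) + 5.953832)*exp(g)/(77.854483*exp(6*g) + 105.021504*exp(5*g) + 333.296985*exp(4*g) + 264.34368*exp(3*g) + 408.230265*exp(2*g) + 157.552704*exp(g) + 143.055667)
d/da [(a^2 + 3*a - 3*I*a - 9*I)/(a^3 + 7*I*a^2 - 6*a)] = (-a^4 + a^3*(-6 + 6*I) + a^2*(-27 + 6*I) - 126*a - 54*I)/(a^2*(a^4 + 14*I*a^3 - 61*a^2 - 84*I*a + 36))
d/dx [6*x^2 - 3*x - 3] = 12*x - 3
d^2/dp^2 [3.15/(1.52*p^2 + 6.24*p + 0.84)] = (-14.55552*p^2 - 59.75424*p + 3.15*(3.04*p + 6.24)*(6.08*p + 12.48) - 8.04384)/(1.52*p^2 + 6.24*p + 0.84)^3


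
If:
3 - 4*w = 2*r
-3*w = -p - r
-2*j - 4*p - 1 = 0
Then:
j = 5/2 - 10*w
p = 5*w - 3/2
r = 3/2 - 2*w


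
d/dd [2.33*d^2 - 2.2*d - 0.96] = 4.66*d - 2.2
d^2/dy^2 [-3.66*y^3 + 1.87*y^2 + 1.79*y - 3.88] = 3.74 - 21.96*y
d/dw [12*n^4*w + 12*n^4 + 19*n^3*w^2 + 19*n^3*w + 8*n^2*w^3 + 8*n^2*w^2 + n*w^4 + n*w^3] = n*(12*n^3 + 38*n^2*w + 19*n^2 + 24*n*w^2 + 16*n*w + 4*w^3 + 3*w^2)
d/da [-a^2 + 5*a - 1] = 5 - 2*a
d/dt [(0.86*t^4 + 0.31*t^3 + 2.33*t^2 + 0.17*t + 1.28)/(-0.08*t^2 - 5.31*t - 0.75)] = (-0.1376*t^5 - 13.7246*t^4 - 5.8722*t^3 - 13.0562*t^2 - 3.2902*t + 6.6693)/(0.0064*t^4 + 0.8496*t^3 + 28.3161*t^2 + 7.965*t + 0.5625)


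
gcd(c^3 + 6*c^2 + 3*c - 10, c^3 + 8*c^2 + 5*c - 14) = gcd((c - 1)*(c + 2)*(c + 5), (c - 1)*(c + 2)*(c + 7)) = c^2 + c - 2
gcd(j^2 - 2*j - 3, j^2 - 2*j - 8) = 1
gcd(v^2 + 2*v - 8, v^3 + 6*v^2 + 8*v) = v + 4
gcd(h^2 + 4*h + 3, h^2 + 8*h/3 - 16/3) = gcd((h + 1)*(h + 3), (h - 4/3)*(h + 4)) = 1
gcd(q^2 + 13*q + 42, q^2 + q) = 1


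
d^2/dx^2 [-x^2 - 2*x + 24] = -2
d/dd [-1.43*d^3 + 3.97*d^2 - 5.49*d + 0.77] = -4.29*d^2 + 7.94*d - 5.49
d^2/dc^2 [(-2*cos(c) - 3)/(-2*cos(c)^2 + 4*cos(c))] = (-(cos(c) - 2)^2*cos(c)^3 + (cos(c) - 2)*(-3*cos(c) + 2*cos(3*c) + 1)*cos(c) + (cos(c) - 1)^2*(8*cos(c) + 12)*sin(c)^2)/((cos(c) - 2)^3*cos(c)^3)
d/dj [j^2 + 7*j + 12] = 2*j + 7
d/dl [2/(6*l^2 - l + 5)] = 2*(1 - 12*l)/(6*l^2 - l + 5)^2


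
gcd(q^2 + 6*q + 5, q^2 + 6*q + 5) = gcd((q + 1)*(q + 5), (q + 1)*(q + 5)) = q^2 + 6*q + 5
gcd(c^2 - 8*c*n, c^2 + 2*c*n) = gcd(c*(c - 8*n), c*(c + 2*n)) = c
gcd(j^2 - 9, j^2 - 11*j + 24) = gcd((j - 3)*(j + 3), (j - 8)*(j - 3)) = j - 3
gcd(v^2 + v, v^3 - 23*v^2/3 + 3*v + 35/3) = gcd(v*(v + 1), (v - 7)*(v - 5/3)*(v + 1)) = v + 1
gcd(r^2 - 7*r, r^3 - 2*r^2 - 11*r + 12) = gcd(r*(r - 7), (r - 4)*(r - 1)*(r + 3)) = 1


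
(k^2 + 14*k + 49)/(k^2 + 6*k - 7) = (k + 7)/(k - 1)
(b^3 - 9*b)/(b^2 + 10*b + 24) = b*(b^2 - 9)/(b^2 + 10*b + 24)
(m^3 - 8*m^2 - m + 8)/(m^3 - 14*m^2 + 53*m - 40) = (m + 1)/(m - 5)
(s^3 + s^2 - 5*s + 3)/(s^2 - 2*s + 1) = s + 3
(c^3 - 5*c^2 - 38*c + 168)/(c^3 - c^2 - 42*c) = (c - 4)/c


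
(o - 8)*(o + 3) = o^2 - 5*o - 24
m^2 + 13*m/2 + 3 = (m + 1/2)*(m + 6)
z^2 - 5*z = z*(z - 5)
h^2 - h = h*(h - 1)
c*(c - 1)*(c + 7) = c^3 + 6*c^2 - 7*c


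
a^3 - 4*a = a*(a - 2)*(a + 2)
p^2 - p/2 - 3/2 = (p - 3/2)*(p + 1)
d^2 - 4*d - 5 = (d - 5)*(d + 1)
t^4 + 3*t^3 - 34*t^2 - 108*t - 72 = (t - 6)*(t + 1)*(t + 2)*(t + 6)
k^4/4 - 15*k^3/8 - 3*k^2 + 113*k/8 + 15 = (k/4 + 1/4)*(k - 8)*(k - 3)*(k + 5/2)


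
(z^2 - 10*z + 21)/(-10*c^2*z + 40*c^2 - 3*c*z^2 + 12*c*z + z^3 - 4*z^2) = (-z^2 + 10*z - 21)/(10*c^2*z - 40*c^2 + 3*c*z^2 - 12*c*z - z^3 + 4*z^2)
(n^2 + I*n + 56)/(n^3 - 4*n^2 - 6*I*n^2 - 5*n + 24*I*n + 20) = (n^2 + I*n + 56)/(n^3 + n^2*(-4 - 6*I) + n*(-5 + 24*I) + 20)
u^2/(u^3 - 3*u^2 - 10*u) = u/(u^2 - 3*u - 10)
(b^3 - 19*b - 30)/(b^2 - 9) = (b^2 - 3*b - 10)/(b - 3)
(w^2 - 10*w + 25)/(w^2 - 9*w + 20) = (w - 5)/(w - 4)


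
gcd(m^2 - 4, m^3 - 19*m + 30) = m - 2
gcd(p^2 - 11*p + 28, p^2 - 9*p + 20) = p - 4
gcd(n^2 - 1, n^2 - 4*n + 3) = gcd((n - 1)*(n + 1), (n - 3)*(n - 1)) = n - 1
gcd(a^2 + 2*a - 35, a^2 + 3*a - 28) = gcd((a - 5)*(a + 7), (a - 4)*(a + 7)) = a + 7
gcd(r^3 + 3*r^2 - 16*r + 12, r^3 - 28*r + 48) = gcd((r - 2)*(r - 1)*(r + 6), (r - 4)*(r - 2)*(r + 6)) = r^2 + 4*r - 12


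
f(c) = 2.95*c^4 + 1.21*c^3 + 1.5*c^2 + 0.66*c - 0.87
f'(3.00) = 360.93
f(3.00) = 286.23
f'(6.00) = 2698.14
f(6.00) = 4141.65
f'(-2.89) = -262.52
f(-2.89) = 186.33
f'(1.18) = 28.64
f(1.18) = 9.70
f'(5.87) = 2530.04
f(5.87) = 3801.90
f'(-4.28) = -870.84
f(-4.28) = 918.83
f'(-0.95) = -9.03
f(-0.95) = 1.22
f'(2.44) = 201.01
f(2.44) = 131.81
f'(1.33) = 38.83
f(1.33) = 14.74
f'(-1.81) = -62.85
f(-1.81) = 27.34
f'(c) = 11.8*c^3 + 3.63*c^2 + 3.0*c + 0.66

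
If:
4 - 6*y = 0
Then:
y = 2/3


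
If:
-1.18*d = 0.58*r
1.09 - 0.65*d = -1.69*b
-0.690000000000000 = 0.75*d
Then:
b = -1.00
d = -0.92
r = 1.87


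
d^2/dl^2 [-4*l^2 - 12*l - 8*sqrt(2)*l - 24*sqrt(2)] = -8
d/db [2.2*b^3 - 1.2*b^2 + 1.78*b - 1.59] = 6.6*b^2 - 2.4*b + 1.78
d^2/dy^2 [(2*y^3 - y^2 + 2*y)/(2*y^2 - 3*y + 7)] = 2*(-8*y^3 - 84*y^2 + 210*y - 7)/(8*y^6 - 36*y^5 + 138*y^4 - 279*y^3 + 483*y^2 - 441*y + 343)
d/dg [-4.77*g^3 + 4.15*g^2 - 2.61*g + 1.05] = -14.31*g^2 + 8.3*g - 2.61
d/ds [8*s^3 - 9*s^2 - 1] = 6*s*(4*s - 3)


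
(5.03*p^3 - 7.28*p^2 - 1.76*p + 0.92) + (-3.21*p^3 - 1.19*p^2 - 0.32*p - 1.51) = 1.82*p^3 - 8.47*p^2 - 2.08*p - 0.59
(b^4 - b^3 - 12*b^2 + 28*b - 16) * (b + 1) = b^5 - 13*b^3 + 16*b^2 + 12*b - 16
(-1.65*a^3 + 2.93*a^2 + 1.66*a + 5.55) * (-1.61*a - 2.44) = 2.6565*a^4 - 0.691300000000001*a^3 - 9.8218*a^2 - 12.9859*a - 13.542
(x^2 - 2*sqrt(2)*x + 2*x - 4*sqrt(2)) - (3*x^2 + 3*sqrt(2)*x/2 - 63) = -2*x^2 - 7*sqrt(2)*x/2 + 2*x - 4*sqrt(2) + 63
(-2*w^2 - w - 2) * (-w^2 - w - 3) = 2*w^4 + 3*w^3 + 9*w^2 + 5*w + 6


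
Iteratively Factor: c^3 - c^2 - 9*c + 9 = (c - 1)*(c^2 - 9) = (c - 3)*(c - 1)*(c + 3)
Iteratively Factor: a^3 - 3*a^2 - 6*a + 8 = (a - 1)*(a^2 - 2*a - 8) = (a - 4)*(a - 1)*(a + 2)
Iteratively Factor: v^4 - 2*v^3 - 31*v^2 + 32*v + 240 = (v - 5)*(v^3 + 3*v^2 - 16*v - 48) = (v - 5)*(v - 4)*(v^2 + 7*v + 12) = (v - 5)*(v - 4)*(v + 3)*(v + 4)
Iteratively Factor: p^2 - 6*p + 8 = (p - 4)*(p - 2)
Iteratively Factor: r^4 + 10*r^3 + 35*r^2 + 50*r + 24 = (r + 4)*(r^3 + 6*r^2 + 11*r + 6) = (r + 3)*(r + 4)*(r^2 + 3*r + 2) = (r + 2)*(r + 3)*(r + 4)*(r + 1)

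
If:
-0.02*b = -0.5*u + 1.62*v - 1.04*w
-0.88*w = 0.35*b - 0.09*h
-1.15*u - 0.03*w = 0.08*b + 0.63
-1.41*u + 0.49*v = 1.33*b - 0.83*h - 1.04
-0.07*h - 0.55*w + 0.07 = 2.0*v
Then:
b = -2.42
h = -5.87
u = -0.39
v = 0.14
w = 0.36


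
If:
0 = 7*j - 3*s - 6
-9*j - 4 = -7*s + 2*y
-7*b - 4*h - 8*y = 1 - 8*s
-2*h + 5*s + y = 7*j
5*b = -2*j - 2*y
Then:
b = -564/107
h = 4409/428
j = 1017/214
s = 1945/214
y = 1803/214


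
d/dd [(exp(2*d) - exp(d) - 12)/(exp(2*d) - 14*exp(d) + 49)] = (31 - 13*exp(d))*exp(d)/(exp(3*d) - 21*exp(2*d) + 147*exp(d) - 343)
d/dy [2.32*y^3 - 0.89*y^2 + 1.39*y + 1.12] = 6.96*y^2 - 1.78*y + 1.39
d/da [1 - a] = -1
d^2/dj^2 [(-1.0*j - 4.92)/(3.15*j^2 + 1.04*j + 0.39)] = (-(1.0*j + 4.92)*(6.3*j + 1.04)*(12.6*j + 2.08) + (18.9*j + 33.076)*(3.15*j^2 + 1.04*j + 0.39))/(3.15*j^2 + 1.04*j + 0.39)^3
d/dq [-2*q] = -2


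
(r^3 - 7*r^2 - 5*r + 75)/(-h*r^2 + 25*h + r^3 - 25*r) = (r^2 - 2*r - 15)/(-h*r - 5*h + r^2 + 5*r)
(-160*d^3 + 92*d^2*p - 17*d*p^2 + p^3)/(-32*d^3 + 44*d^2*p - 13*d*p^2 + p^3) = (-5*d + p)/(-d + p)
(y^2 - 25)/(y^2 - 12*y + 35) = (y + 5)/(y - 7)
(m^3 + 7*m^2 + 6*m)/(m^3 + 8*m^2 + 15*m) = (m^2 + 7*m + 6)/(m^2 + 8*m + 15)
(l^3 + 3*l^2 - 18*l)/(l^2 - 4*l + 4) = l*(l^2 + 3*l - 18)/(l^2 - 4*l + 4)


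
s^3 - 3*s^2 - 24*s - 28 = (s - 7)*(s + 2)^2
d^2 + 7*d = d*(d + 7)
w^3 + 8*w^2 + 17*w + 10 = (w + 1)*(w + 2)*(w + 5)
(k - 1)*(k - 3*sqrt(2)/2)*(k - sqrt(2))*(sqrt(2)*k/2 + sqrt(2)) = sqrt(2)*k^4/2 - 5*k^3/2 + sqrt(2)*k^3/2 - 5*k^2/2 + sqrt(2)*k^2/2 + 3*sqrt(2)*k/2 + 5*k - 3*sqrt(2)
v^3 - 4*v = v*(v - 2)*(v + 2)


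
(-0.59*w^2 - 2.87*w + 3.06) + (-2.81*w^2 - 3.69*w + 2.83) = -3.4*w^2 - 6.56*w + 5.89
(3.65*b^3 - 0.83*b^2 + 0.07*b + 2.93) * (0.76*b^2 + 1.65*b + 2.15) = 2.774*b^5 + 5.3917*b^4 + 6.5312*b^3 + 0.557800000000001*b^2 + 4.985*b + 6.2995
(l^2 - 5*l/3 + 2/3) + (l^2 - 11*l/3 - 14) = 2*l^2 - 16*l/3 - 40/3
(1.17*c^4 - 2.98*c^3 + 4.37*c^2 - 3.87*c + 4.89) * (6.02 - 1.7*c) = -1.989*c^5 + 12.1094*c^4 - 25.3686*c^3 + 32.8864*c^2 - 31.6104*c + 29.4378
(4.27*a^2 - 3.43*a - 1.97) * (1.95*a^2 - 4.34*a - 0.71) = 8.3265*a^4 - 25.2203*a^3 + 8.013*a^2 + 10.9851*a + 1.3987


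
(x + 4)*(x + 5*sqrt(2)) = x^2 + 4*x + 5*sqrt(2)*x + 20*sqrt(2)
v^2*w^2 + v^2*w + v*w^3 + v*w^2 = w*(v + w)*(v*w + v)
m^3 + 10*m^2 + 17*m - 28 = (m - 1)*(m + 4)*(m + 7)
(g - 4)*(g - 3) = g^2 - 7*g + 12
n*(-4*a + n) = -4*a*n + n^2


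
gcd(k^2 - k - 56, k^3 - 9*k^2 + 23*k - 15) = 1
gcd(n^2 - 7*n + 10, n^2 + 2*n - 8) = n - 2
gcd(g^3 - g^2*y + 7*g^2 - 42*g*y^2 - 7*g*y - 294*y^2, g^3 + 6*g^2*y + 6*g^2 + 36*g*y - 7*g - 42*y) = g^2 + 6*g*y + 7*g + 42*y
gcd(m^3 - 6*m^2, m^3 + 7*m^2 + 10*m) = m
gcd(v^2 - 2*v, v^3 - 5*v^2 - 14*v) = v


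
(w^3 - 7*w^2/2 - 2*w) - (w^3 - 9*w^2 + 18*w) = 11*w^2/2 - 20*w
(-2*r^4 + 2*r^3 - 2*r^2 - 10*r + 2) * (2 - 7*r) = 14*r^5 - 18*r^4 + 18*r^3 + 66*r^2 - 34*r + 4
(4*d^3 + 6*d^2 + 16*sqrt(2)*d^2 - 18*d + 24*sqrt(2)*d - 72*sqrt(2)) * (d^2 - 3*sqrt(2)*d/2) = 4*d^5 + 6*d^4 + 10*sqrt(2)*d^4 - 66*d^3 + 15*sqrt(2)*d^3 - 72*d^2 - 45*sqrt(2)*d^2 + 216*d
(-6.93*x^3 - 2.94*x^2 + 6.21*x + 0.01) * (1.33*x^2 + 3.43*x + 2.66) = -9.2169*x^5 - 27.6801*x^4 - 20.2587*x^3 + 13.4932*x^2 + 16.5529*x + 0.0266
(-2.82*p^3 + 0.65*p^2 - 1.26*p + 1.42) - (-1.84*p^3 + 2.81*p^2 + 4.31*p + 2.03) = -0.98*p^3 - 2.16*p^2 - 5.57*p - 0.61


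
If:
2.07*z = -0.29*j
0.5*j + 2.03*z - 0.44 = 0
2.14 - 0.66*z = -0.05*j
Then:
No Solution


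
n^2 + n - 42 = (n - 6)*(n + 7)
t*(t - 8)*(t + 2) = t^3 - 6*t^2 - 16*t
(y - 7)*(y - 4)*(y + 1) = y^3 - 10*y^2 + 17*y + 28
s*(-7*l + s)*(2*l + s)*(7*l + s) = -98*l^3*s - 49*l^2*s^2 + 2*l*s^3 + s^4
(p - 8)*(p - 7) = p^2 - 15*p + 56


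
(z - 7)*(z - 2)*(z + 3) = z^3 - 6*z^2 - 13*z + 42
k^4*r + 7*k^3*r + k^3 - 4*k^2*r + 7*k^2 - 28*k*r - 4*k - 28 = (k - 2)*(k + 2)*(k + 7)*(k*r + 1)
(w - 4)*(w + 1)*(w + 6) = w^3 + 3*w^2 - 22*w - 24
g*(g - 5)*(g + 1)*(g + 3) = g^4 - g^3 - 17*g^2 - 15*g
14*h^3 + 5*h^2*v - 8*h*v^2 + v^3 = (-7*h + v)*(-2*h + v)*(h + v)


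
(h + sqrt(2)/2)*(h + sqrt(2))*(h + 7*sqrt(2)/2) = h^3 + 5*sqrt(2)*h^2 + 23*h/2 + 7*sqrt(2)/2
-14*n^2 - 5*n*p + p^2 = (-7*n + p)*(2*n + p)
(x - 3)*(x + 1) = x^2 - 2*x - 3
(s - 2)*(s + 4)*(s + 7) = s^3 + 9*s^2 + 6*s - 56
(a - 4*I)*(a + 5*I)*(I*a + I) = I*a^3 - a^2 + I*a^2 - a + 20*I*a + 20*I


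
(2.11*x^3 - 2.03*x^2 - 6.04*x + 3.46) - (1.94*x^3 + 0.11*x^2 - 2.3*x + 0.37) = 0.17*x^3 - 2.14*x^2 - 3.74*x + 3.09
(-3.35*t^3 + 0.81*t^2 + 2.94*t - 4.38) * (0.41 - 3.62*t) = 12.127*t^4 - 4.3057*t^3 - 10.3107*t^2 + 17.061*t - 1.7958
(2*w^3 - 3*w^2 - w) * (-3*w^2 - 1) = -6*w^5 + 9*w^4 + w^3 + 3*w^2 + w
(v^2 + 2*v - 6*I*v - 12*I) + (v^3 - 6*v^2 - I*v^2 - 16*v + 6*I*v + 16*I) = v^3 - 5*v^2 - I*v^2 - 14*v + 4*I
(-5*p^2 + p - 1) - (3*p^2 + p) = -8*p^2 - 1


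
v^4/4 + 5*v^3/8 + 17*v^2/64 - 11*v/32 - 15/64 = (v/4 + 1/4)*(v - 3/4)*(v + 1)*(v + 5/4)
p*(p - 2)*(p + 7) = p^3 + 5*p^2 - 14*p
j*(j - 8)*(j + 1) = j^3 - 7*j^2 - 8*j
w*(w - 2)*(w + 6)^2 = w^4 + 10*w^3 + 12*w^2 - 72*w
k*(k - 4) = k^2 - 4*k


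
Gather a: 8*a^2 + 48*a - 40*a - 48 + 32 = 8*a^2 + 8*a - 16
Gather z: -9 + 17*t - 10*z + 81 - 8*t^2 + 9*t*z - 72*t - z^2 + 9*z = -8*t^2 - 55*t - z^2 + z*(9*t - 1) + 72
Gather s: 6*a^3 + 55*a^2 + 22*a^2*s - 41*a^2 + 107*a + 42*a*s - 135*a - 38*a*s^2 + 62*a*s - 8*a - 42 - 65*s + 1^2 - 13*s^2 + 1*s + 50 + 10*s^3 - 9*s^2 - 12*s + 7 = 6*a^3 + 14*a^2 - 36*a + 10*s^3 + s^2*(-38*a - 22) + s*(22*a^2 + 104*a - 76) + 16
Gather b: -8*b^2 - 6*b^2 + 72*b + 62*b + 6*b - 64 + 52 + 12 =-14*b^2 + 140*b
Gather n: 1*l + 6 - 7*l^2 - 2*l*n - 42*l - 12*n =-7*l^2 - 41*l + n*(-2*l - 12) + 6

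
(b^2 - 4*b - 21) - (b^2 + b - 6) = -5*b - 15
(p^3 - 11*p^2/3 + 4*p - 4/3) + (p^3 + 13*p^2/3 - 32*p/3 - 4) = 2*p^3 + 2*p^2/3 - 20*p/3 - 16/3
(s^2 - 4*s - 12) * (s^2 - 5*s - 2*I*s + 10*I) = s^4 - 9*s^3 - 2*I*s^3 + 8*s^2 + 18*I*s^2 + 60*s - 16*I*s - 120*I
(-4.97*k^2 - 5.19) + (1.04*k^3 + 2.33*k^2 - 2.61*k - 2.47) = 1.04*k^3 - 2.64*k^2 - 2.61*k - 7.66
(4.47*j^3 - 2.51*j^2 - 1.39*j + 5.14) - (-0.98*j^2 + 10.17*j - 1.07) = 4.47*j^3 - 1.53*j^2 - 11.56*j + 6.21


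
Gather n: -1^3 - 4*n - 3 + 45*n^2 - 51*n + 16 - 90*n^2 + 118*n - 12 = -45*n^2 + 63*n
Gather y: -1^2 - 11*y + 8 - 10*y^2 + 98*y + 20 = -10*y^2 + 87*y + 27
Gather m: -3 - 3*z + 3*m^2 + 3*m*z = 3*m^2 + 3*m*z - 3*z - 3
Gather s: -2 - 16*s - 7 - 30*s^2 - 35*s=-30*s^2 - 51*s - 9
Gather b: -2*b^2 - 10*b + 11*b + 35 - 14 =-2*b^2 + b + 21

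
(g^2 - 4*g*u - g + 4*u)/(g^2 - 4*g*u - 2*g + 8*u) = (g - 1)/(g - 2)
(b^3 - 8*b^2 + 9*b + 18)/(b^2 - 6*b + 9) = (b^2 - 5*b - 6)/(b - 3)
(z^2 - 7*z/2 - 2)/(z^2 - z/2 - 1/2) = (z - 4)/(z - 1)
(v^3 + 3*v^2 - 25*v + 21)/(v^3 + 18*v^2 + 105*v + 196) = (v^2 - 4*v + 3)/(v^2 + 11*v + 28)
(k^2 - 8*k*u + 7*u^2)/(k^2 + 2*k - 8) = (k^2 - 8*k*u + 7*u^2)/(k^2 + 2*k - 8)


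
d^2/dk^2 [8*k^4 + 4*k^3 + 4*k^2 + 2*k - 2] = 96*k^2 + 24*k + 8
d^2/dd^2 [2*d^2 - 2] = 4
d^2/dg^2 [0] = 0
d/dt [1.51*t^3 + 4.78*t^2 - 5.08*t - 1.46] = 4.53*t^2 + 9.56*t - 5.08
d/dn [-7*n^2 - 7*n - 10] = -14*n - 7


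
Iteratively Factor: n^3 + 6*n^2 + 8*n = (n + 2)*(n^2 + 4*n) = (n + 2)*(n + 4)*(n)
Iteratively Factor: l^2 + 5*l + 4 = (l + 4)*(l + 1)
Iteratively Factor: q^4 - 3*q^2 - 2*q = (q)*(q^3 - 3*q - 2) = q*(q + 1)*(q^2 - q - 2) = q*(q + 1)^2*(q - 2)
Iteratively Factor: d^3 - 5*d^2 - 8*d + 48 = (d + 3)*(d^2 - 8*d + 16) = (d - 4)*(d + 3)*(d - 4)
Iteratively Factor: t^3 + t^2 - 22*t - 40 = (t + 2)*(t^2 - t - 20) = (t + 2)*(t + 4)*(t - 5)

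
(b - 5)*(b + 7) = b^2 + 2*b - 35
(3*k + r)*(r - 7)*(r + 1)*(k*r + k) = 3*k^2*r^3 - 15*k^2*r^2 - 39*k^2*r - 21*k^2 + k*r^4 - 5*k*r^3 - 13*k*r^2 - 7*k*r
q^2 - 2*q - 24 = (q - 6)*(q + 4)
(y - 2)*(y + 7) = y^2 + 5*y - 14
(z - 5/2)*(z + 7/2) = z^2 + z - 35/4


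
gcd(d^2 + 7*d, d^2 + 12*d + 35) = d + 7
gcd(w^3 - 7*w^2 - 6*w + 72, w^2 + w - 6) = w + 3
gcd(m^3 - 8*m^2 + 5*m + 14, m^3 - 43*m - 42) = m^2 - 6*m - 7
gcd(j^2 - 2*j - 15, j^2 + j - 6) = j + 3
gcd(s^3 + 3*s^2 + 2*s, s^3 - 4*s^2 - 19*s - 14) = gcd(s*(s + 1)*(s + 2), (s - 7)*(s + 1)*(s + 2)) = s^2 + 3*s + 2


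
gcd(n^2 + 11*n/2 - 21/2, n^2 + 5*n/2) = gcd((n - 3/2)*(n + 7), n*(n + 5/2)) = 1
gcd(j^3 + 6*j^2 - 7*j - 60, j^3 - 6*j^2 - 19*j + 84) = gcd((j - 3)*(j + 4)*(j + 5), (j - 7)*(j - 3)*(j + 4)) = j^2 + j - 12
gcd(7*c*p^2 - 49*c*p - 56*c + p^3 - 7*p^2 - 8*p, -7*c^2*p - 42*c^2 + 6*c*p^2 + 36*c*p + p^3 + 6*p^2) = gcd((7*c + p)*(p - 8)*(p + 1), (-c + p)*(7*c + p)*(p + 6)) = 7*c + p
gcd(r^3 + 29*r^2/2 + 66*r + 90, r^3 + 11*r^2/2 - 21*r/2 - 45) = r^2 + 17*r/2 + 15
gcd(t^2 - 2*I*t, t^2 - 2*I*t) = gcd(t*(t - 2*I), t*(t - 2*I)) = t^2 - 2*I*t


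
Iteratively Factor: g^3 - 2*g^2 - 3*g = (g + 1)*(g^2 - 3*g) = (g - 3)*(g + 1)*(g)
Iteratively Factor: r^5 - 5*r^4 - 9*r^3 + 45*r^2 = (r)*(r^4 - 5*r^3 - 9*r^2 + 45*r) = r*(r + 3)*(r^3 - 8*r^2 + 15*r) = r*(r - 3)*(r + 3)*(r^2 - 5*r) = r*(r - 5)*(r - 3)*(r + 3)*(r)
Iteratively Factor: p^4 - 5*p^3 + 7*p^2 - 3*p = (p - 1)*(p^3 - 4*p^2 + 3*p) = (p - 3)*(p - 1)*(p^2 - p) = p*(p - 3)*(p - 1)*(p - 1)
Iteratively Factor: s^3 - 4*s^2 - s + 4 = (s - 1)*(s^2 - 3*s - 4) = (s - 4)*(s - 1)*(s + 1)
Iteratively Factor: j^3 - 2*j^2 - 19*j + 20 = (j - 1)*(j^2 - j - 20) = (j - 5)*(j - 1)*(j + 4)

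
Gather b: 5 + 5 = 10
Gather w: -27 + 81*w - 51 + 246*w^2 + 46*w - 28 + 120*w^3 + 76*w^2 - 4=120*w^3 + 322*w^2 + 127*w - 110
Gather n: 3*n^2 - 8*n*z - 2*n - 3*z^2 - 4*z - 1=3*n^2 + n*(-8*z - 2) - 3*z^2 - 4*z - 1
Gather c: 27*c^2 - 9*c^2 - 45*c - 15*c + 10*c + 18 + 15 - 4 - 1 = 18*c^2 - 50*c + 28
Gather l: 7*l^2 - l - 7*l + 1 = 7*l^2 - 8*l + 1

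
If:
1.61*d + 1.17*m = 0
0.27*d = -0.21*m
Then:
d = 0.00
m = 0.00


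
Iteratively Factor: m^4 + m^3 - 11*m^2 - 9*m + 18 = (m - 3)*(m^3 + 4*m^2 + m - 6) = (m - 3)*(m + 2)*(m^2 + 2*m - 3) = (m - 3)*(m + 2)*(m + 3)*(m - 1)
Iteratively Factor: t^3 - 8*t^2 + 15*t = (t)*(t^2 - 8*t + 15) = t*(t - 5)*(t - 3)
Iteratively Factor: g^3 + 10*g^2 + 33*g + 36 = (g + 4)*(g^2 + 6*g + 9) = (g + 3)*(g + 4)*(g + 3)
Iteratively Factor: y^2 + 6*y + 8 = (y + 2)*(y + 4)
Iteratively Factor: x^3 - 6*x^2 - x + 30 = (x - 3)*(x^2 - 3*x - 10) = (x - 5)*(x - 3)*(x + 2)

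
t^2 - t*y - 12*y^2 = (t - 4*y)*(t + 3*y)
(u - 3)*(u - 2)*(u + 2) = u^3 - 3*u^2 - 4*u + 12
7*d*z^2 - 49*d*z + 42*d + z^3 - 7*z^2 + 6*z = (7*d + z)*(z - 6)*(z - 1)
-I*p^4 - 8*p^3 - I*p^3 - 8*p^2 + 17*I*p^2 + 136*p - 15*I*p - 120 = (p - 3)*(p + 5)*(p - 8*I)*(-I*p + I)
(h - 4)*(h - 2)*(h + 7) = h^3 + h^2 - 34*h + 56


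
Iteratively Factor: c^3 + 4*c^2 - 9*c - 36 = (c + 4)*(c^2 - 9) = (c - 3)*(c + 4)*(c + 3)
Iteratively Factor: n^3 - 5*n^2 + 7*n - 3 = (n - 1)*(n^2 - 4*n + 3) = (n - 1)^2*(n - 3)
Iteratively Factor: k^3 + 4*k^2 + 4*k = (k + 2)*(k^2 + 2*k) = k*(k + 2)*(k + 2)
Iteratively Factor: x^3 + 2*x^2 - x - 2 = (x + 1)*(x^2 + x - 2) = (x - 1)*(x + 1)*(x + 2)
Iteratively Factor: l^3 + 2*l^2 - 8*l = (l)*(l^2 + 2*l - 8) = l*(l + 4)*(l - 2)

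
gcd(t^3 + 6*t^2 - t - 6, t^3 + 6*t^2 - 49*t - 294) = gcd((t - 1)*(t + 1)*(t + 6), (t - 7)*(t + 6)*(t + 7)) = t + 6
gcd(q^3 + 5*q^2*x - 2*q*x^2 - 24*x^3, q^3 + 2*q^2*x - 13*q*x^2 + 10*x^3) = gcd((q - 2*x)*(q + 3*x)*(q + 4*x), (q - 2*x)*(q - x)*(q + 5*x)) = -q + 2*x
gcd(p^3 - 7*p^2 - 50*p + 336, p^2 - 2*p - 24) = p - 6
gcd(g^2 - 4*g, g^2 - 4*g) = g^2 - 4*g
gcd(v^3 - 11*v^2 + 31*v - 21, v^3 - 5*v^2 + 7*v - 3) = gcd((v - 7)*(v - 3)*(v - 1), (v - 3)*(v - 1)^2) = v^2 - 4*v + 3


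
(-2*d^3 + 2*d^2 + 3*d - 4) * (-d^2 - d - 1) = 2*d^5 - 3*d^3 - d^2 + d + 4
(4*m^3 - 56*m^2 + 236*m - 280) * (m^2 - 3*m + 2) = 4*m^5 - 68*m^4 + 412*m^3 - 1100*m^2 + 1312*m - 560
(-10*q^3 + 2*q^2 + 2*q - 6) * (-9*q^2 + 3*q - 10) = 90*q^5 - 48*q^4 + 88*q^3 + 40*q^2 - 38*q + 60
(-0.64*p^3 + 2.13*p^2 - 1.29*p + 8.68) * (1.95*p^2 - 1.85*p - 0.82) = -1.248*p^5 + 5.3375*p^4 - 5.9312*p^3 + 17.5659*p^2 - 15.0002*p - 7.1176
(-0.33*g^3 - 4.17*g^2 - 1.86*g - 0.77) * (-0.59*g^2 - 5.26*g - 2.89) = 0.1947*g^5 + 4.1961*g^4 + 23.9853*g^3 + 22.2892*g^2 + 9.4256*g + 2.2253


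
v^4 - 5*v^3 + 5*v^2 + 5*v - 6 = (v - 3)*(v - 2)*(v - 1)*(v + 1)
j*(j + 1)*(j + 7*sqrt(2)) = j^3 + j^2 + 7*sqrt(2)*j^2 + 7*sqrt(2)*j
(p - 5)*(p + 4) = p^2 - p - 20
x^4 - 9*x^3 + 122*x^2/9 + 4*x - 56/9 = (x - 7)*(x - 2)*(x - 2/3)*(x + 2/3)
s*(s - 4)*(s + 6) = s^3 + 2*s^2 - 24*s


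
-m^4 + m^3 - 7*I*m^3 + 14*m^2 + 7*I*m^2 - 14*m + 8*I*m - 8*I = (m + 2*I)*(m + 4*I)*(-I*m + 1)*(-I*m + I)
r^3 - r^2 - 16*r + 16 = (r - 4)*(r - 1)*(r + 4)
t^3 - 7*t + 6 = (t - 2)*(t - 1)*(t + 3)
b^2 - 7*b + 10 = (b - 5)*(b - 2)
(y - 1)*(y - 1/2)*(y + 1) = y^3 - y^2/2 - y + 1/2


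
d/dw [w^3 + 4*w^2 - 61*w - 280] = 3*w^2 + 8*w - 61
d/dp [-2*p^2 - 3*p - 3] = -4*p - 3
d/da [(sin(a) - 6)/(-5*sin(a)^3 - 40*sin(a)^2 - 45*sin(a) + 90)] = 2*(sin(a)^3 - 5*sin(a)^2 - 48*sin(a) - 18)*cos(a)/(5*(sin(a)^3 + 8*sin(a)^2 + 9*sin(a) - 18)^2)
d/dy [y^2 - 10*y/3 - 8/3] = 2*y - 10/3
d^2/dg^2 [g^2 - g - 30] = 2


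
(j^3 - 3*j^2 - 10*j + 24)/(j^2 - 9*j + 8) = (j^3 - 3*j^2 - 10*j + 24)/(j^2 - 9*j + 8)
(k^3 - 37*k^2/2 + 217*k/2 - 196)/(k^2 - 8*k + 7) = (k^2 - 23*k/2 + 28)/(k - 1)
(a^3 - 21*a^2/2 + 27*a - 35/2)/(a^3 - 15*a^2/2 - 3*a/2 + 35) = (a - 1)/(a + 2)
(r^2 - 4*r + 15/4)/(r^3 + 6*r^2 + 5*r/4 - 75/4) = (2*r - 5)/(2*r^2 + 15*r + 25)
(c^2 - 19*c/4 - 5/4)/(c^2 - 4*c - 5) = (c + 1/4)/(c + 1)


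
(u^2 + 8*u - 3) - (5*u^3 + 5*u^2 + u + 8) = -5*u^3 - 4*u^2 + 7*u - 11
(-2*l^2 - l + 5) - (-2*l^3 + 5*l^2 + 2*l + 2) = 2*l^3 - 7*l^2 - 3*l + 3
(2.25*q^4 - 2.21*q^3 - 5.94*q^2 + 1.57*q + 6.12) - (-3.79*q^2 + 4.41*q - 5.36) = 2.25*q^4 - 2.21*q^3 - 2.15*q^2 - 2.84*q + 11.48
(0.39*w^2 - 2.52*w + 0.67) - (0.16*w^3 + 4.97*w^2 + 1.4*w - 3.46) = -0.16*w^3 - 4.58*w^2 - 3.92*w + 4.13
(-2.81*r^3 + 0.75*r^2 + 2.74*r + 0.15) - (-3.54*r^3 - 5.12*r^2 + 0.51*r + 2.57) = 0.73*r^3 + 5.87*r^2 + 2.23*r - 2.42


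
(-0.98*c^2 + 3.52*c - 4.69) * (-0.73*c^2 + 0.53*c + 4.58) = 0.7154*c^4 - 3.089*c^3 + 0.8009*c^2 + 13.6359*c - 21.4802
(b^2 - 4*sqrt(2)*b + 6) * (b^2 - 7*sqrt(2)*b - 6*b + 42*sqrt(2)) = b^4 - 11*sqrt(2)*b^3 - 6*b^3 + 62*b^2 + 66*sqrt(2)*b^2 - 372*b - 42*sqrt(2)*b + 252*sqrt(2)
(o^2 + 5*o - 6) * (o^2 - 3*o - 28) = o^4 + 2*o^3 - 49*o^2 - 122*o + 168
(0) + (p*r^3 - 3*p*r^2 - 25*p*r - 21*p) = p*r^3 - 3*p*r^2 - 25*p*r - 21*p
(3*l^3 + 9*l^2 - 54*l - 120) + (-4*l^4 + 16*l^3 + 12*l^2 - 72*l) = -4*l^4 + 19*l^3 + 21*l^2 - 126*l - 120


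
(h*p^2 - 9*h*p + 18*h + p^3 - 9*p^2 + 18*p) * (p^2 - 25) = h*p^4 - 9*h*p^3 - 7*h*p^2 + 225*h*p - 450*h + p^5 - 9*p^4 - 7*p^3 + 225*p^2 - 450*p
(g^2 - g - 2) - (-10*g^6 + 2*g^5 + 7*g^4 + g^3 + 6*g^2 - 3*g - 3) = 10*g^6 - 2*g^5 - 7*g^4 - g^3 - 5*g^2 + 2*g + 1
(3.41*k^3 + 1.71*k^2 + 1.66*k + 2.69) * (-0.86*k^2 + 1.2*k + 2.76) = -2.9326*k^5 + 2.6214*k^4 + 10.036*k^3 + 4.3982*k^2 + 7.8096*k + 7.4244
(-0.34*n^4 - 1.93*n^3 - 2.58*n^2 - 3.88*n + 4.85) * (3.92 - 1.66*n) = 0.5644*n^5 + 1.871*n^4 - 3.2828*n^3 - 3.6728*n^2 - 23.2606*n + 19.012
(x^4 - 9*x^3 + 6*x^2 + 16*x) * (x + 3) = x^5 - 6*x^4 - 21*x^3 + 34*x^2 + 48*x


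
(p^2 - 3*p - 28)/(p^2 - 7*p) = (p + 4)/p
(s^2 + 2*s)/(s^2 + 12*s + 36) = s*(s + 2)/(s^2 + 12*s + 36)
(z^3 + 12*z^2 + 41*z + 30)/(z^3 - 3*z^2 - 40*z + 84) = (z^2 + 6*z + 5)/(z^2 - 9*z + 14)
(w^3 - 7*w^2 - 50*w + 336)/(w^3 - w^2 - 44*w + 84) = (w - 8)/(w - 2)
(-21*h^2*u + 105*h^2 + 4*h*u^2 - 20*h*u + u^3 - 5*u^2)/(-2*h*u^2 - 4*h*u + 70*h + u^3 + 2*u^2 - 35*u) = (-21*h^2 + 4*h*u + u^2)/(-2*h*u - 14*h + u^2 + 7*u)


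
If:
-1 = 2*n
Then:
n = -1/2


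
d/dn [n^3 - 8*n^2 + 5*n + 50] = 3*n^2 - 16*n + 5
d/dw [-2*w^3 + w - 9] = 1 - 6*w^2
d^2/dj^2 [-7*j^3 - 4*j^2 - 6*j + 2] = -42*j - 8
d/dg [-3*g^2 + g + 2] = 1 - 6*g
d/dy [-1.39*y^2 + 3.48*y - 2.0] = 3.48 - 2.78*y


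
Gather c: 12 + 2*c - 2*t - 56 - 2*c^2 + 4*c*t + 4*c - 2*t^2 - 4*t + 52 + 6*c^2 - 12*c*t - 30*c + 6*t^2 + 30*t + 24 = 4*c^2 + c*(-8*t - 24) + 4*t^2 + 24*t + 32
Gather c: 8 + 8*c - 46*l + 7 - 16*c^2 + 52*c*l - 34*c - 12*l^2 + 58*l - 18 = -16*c^2 + c*(52*l - 26) - 12*l^2 + 12*l - 3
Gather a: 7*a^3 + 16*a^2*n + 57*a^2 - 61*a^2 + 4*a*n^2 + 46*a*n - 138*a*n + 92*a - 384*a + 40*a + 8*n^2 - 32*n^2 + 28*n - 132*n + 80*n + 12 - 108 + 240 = 7*a^3 + a^2*(16*n - 4) + a*(4*n^2 - 92*n - 252) - 24*n^2 - 24*n + 144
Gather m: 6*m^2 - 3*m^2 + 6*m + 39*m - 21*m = 3*m^2 + 24*m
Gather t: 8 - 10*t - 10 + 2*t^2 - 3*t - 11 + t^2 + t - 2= 3*t^2 - 12*t - 15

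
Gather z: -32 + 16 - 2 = -18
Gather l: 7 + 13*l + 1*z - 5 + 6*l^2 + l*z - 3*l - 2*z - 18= 6*l^2 + l*(z + 10) - z - 16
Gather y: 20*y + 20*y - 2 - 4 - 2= 40*y - 8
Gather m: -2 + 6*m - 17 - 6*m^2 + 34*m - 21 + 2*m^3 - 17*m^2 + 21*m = 2*m^3 - 23*m^2 + 61*m - 40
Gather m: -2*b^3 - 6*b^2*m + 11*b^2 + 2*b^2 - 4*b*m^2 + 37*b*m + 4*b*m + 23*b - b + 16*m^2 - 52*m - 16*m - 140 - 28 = -2*b^3 + 13*b^2 + 22*b + m^2*(16 - 4*b) + m*(-6*b^2 + 41*b - 68) - 168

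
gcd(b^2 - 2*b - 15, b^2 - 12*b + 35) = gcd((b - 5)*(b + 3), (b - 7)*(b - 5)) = b - 5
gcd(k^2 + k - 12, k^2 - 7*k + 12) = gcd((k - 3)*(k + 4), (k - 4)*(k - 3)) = k - 3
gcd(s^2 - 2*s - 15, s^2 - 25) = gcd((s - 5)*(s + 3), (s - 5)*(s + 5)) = s - 5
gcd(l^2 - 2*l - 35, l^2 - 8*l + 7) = l - 7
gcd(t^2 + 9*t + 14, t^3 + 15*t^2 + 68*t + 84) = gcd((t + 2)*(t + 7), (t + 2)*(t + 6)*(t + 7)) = t^2 + 9*t + 14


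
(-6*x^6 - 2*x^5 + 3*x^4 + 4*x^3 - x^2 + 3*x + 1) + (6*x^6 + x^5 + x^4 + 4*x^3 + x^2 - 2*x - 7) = -x^5 + 4*x^4 + 8*x^3 + x - 6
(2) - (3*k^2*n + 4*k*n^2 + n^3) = -3*k^2*n - 4*k*n^2 - n^3 + 2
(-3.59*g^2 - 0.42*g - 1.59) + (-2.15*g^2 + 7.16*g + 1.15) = -5.74*g^2 + 6.74*g - 0.44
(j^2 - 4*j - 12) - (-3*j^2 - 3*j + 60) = 4*j^2 - j - 72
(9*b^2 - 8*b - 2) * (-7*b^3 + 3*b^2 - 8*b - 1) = -63*b^5 + 83*b^4 - 82*b^3 + 49*b^2 + 24*b + 2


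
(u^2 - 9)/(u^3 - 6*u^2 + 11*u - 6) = (u + 3)/(u^2 - 3*u + 2)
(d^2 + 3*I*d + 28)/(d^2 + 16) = (d + 7*I)/(d + 4*I)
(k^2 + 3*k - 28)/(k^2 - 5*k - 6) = (-k^2 - 3*k + 28)/(-k^2 + 5*k + 6)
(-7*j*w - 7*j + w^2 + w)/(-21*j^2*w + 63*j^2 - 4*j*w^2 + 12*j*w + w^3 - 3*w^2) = (w + 1)/(3*j*w - 9*j + w^2 - 3*w)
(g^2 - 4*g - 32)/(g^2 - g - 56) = (g + 4)/(g + 7)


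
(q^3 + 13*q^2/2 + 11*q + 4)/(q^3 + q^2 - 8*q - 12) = (q^2 + 9*q/2 + 2)/(q^2 - q - 6)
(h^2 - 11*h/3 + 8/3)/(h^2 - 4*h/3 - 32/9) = 3*(h - 1)/(3*h + 4)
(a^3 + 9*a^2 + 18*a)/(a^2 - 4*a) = (a^2 + 9*a + 18)/(a - 4)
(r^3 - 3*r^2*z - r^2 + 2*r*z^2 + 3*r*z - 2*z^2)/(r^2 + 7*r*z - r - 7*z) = (r^2 - 3*r*z + 2*z^2)/(r + 7*z)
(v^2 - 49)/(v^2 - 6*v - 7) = (v + 7)/(v + 1)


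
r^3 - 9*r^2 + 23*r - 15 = (r - 5)*(r - 3)*(r - 1)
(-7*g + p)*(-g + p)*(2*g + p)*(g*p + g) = 14*g^4*p + 14*g^4 - 9*g^3*p^2 - 9*g^3*p - 6*g^2*p^3 - 6*g^2*p^2 + g*p^4 + g*p^3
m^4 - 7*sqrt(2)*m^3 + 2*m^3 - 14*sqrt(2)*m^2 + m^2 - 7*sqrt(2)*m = m*(m + 1)^2*(m - 7*sqrt(2))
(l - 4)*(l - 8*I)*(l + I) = l^3 - 4*l^2 - 7*I*l^2 + 8*l + 28*I*l - 32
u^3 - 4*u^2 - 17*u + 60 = (u - 5)*(u - 3)*(u + 4)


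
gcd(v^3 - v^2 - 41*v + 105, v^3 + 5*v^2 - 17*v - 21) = v^2 + 4*v - 21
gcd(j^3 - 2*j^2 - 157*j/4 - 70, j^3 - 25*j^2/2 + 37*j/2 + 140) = j^2 - 11*j/2 - 20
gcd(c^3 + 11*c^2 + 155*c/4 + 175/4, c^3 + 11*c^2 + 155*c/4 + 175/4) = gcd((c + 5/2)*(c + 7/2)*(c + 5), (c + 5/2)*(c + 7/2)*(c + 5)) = c^3 + 11*c^2 + 155*c/4 + 175/4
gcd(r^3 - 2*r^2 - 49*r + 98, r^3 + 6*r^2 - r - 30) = r - 2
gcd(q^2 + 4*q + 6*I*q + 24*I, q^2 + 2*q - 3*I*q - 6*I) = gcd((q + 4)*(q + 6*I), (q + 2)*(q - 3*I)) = 1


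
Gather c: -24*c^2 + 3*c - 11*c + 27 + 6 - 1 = -24*c^2 - 8*c + 32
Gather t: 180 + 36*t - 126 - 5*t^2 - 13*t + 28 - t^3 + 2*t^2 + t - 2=-t^3 - 3*t^2 + 24*t + 80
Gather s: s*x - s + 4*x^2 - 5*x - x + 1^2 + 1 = s*(x - 1) + 4*x^2 - 6*x + 2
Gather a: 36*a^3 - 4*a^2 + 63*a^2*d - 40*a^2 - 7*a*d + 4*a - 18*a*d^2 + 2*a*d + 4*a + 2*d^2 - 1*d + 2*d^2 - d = 36*a^3 + a^2*(63*d - 44) + a*(-18*d^2 - 5*d + 8) + 4*d^2 - 2*d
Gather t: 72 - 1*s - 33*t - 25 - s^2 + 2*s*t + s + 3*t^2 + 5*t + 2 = -s^2 + 3*t^2 + t*(2*s - 28) + 49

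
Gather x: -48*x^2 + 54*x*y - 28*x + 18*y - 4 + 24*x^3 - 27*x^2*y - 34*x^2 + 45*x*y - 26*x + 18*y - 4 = 24*x^3 + x^2*(-27*y - 82) + x*(99*y - 54) + 36*y - 8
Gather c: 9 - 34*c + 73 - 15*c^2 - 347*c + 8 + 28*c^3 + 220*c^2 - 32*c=28*c^3 + 205*c^2 - 413*c + 90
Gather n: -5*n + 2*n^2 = 2*n^2 - 5*n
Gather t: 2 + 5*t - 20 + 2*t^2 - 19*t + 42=2*t^2 - 14*t + 24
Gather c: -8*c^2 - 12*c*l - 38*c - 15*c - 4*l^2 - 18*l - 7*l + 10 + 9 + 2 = -8*c^2 + c*(-12*l - 53) - 4*l^2 - 25*l + 21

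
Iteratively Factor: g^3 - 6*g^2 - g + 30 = (g - 3)*(g^2 - 3*g - 10) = (g - 3)*(g + 2)*(g - 5)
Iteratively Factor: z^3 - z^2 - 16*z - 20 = (z + 2)*(z^2 - 3*z - 10) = (z - 5)*(z + 2)*(z + 2)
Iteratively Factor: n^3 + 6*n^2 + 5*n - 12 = (n + 3)*(n^2 + 3*n - 4) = (n - 1)*(n + 3)*(n + 4)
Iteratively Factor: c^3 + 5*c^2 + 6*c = (c + 3)*(c^2 + 2*c) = c*(c + 3)*(c + 2)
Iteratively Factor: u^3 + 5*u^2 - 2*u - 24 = (u - 2)*(u^2 + 7*u + 12) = (u - 2)*(u + 4)*(u + 3)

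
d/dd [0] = 0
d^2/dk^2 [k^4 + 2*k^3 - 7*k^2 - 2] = 12*k^2 + 12*k - 14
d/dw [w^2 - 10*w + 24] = 2*w - 10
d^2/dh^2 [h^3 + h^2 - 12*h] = 6*h + 2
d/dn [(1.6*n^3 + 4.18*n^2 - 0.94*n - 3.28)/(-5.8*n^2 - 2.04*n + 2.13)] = (-9.28*n^4 - 6.528*n^3 - 3.7552*n^2 - 20.2412*n - 8.6934)/(33.64*n^4 + 23.664*n^3 - 20.5464*n^2 - 8.6904*n + 4.5369)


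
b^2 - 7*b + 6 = (b - 6)*(b - 1)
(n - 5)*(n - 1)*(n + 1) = n^3 - 5*n^2 - n + 5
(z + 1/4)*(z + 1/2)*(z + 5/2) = z^3 + 13*z^2/4 + 2*z + 5/16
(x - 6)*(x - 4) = x^2 - 10*x + 24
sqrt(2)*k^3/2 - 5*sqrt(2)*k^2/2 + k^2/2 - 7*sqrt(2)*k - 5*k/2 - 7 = (k - 7)*(k + 2)*(sqrt(2)*k/2 + 1/2)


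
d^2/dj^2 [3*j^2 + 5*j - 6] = 6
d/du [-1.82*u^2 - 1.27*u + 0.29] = -3.64*u - 1.27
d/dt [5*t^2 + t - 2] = 10*t + 1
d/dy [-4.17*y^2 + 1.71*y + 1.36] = 1.71 - 8.34*y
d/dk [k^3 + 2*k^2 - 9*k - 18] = 3*k^2 + 4*k - 9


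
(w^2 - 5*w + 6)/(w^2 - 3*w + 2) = (w - 3)/(w - 1)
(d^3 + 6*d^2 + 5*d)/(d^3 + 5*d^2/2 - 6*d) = 2*(d^2 + 6*d + 5)/(2*d^2 + 5*d - 12)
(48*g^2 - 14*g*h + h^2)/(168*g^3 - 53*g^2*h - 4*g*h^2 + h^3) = (6*g - h)/(21*g^2 - 4*g*h - h^2)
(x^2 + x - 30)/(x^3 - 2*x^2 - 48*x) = (x - 5)/(x*(x - 8))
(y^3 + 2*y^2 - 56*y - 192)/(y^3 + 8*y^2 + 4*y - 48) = (y - 8)/(y - 2)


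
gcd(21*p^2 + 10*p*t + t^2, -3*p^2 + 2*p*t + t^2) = 3*p + t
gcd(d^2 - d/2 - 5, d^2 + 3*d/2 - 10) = d - 5/2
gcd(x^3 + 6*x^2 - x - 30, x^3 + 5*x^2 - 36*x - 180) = x + 5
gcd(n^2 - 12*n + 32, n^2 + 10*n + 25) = 1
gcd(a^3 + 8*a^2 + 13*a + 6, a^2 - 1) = a + 1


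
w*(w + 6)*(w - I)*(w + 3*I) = w^4 + 6*w^3 + 2*I*w^3 + 3*w^2 + 12*I*w^2 + 18*w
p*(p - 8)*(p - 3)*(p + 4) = p^4 - 7*p^3 - 20*p^2 + 96*p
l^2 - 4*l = l*(l - 4)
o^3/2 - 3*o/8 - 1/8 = (o/2 + 1/4)*(o - 1)*(o + 1/2)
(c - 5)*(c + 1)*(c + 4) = c^3 - 21*c - 20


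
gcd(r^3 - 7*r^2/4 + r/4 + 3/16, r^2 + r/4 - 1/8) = 1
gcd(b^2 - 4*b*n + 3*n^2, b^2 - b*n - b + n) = b - n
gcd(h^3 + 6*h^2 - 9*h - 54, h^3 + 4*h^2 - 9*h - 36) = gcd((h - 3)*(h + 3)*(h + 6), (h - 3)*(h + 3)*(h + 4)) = h^2 - 9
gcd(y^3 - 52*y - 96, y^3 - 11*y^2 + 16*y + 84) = y + 2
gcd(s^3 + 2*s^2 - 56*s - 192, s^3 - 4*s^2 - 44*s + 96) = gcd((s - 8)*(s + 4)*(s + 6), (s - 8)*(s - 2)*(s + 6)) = s^2 - 2*s - 48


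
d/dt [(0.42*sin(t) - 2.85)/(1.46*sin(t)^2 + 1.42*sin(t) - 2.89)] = (-0.6132*sin(t)^2 + 8.322*sin(t) + 2.8332)*cos(t)/(2.1316*sin(t)^4 + 4.1464*sin(t)^3 - 6.4224*sin(t)^2 - 8.2076*sin(t) + 8.3521)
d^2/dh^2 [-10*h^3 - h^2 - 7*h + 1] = -60*h - 2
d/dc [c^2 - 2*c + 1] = 2*c - 2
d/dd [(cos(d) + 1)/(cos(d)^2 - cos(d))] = (-sin(d)^3/cos(d)^2 + 2*tan(d))/(cos(d) - 1)^2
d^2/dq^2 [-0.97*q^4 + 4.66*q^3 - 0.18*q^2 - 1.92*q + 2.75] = -11.64*q^2 + 27.96*q - 0.36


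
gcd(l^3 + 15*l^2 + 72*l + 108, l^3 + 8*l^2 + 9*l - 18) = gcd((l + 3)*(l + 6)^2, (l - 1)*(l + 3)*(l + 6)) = l^2 + 9*l + 18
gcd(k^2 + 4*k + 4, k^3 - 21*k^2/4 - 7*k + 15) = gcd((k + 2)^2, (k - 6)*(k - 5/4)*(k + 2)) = k + 2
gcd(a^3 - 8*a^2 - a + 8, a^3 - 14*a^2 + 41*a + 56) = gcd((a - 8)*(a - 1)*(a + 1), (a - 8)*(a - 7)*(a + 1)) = a^2 - 7*a - 8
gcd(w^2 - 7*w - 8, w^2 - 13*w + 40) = w - 8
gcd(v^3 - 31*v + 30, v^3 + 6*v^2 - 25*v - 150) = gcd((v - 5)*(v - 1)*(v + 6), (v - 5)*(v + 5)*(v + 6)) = v^2 + v - 30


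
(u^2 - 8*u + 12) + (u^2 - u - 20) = 2*u^2 - 9*u - 8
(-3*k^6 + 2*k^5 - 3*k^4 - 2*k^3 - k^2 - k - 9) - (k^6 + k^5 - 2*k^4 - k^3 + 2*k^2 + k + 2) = -4*k^6 + k^5 - k^4 - k^3 - 3*k^2 - 2*k - 11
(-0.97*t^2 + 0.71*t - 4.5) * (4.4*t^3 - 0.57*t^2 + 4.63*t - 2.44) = -4.268*t^5 + 3.6769*t^4 - 24.6958*t^3 + 8.2191*t^2 - 22.5674*t + 10.98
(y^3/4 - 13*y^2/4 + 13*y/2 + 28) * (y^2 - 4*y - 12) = y^5/4 - 17*y^4/4 + 33*y^3/2 + 41*y^2 - 190*y - 336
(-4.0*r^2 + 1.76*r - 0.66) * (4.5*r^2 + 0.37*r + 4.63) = -18.0*r^4 + 6.44*r^3 - 20.8388*r^2 + 7.9046*r - 3.0558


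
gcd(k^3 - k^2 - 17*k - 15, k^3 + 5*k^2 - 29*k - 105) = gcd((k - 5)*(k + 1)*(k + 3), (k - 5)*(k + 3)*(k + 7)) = k^2 - 2*k - 15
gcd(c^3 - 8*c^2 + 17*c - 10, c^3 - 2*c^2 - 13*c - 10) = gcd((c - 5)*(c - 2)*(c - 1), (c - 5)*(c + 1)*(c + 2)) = c - 5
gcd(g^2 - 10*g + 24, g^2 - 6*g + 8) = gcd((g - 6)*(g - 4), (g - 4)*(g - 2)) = g - 4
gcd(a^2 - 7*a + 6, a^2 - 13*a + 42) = a - 6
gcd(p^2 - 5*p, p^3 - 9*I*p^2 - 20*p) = p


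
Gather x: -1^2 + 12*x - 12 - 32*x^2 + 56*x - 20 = -32*x^2 + 68*x - 33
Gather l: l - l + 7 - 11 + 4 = 0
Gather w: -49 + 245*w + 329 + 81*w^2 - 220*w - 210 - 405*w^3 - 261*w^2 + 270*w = -405*w^3 - 180*w^2 + 295*w + 70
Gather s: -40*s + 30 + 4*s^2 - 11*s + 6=4*s^2 - 51*s + 36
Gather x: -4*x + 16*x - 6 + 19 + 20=12*x + 33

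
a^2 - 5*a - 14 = (a - 7)*(a + 2)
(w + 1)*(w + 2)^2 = w^3 + 5*w^2 + 8*w + 4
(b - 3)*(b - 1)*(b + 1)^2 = b^4 - 2*b^3 - 4*b^2 + 2*b + 3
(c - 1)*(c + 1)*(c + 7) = c^3 + 7*c^2 - c - 7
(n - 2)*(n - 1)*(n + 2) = n^3 - n^2 - 4*n + 4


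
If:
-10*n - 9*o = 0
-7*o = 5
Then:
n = 9/14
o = -5/7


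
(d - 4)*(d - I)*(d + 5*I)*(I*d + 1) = I*d^4 - 3*d^3 - 4*I*d^3 + 12*d^2 + 9*I*d^2 + 5*d - 36*I*d - 20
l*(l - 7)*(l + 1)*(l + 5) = l^4 - l^3 - 37*l^2 - 35*l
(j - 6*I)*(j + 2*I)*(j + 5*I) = j^3 + I*j^2 + 32*j + 60*I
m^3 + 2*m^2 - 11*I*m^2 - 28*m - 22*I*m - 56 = (m + 2)*(m - 7*I)*(m - 4*I)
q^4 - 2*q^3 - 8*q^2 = q^2*(q - 4)*(q + 2)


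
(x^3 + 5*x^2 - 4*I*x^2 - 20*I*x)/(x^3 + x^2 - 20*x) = (x - 4*I)/(x - 4)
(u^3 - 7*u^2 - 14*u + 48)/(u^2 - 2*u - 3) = (-u^3 + 7*u^2 + 14*u - 48)/(-u^2 + 2*u + 3)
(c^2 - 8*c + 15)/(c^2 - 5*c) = (c - 3)/c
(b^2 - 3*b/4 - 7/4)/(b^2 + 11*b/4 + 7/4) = (4*b - 7)/(4*b + 7)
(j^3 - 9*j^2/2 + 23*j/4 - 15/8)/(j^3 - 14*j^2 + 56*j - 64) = (8*j^3 - 36*j^2 + 46*j - 15)/(8*(j^3 - 14*j^2 + 56*j - 64))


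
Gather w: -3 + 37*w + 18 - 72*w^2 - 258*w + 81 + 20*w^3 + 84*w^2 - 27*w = 20*w^3 + 12*w^2 - 248*w + 96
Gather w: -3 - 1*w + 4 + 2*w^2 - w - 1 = 2*w^2 - 2*w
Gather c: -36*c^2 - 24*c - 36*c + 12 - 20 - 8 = -36*c^2 - 60*c - 16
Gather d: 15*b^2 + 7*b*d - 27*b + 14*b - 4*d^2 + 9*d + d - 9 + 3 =15*b^2 - 13*b - 4*d^2 + d*(7*b + 10) - 6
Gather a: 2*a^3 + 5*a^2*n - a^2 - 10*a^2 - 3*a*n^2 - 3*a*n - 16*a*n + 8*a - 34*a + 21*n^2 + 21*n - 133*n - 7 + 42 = 2*a^3 + a^2*(5*n - 11) + a*(-3*n^2 - 19*n - 26) + 21*n^2 - 112*n + 35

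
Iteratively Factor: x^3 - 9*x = (x - 3)*(x^2 + 3*x) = (x - 3)*(x + 3)*(x)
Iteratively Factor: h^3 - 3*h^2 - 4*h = (h + 1)*(h^2 - 4*h) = h*(h + 1)*(h - 4)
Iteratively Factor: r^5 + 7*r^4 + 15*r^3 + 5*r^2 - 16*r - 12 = (r + 2)*(r^4 + 5*r^3 + 5*r^2 - 5*r - 6) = (r + 1)*(r + 2)*(r^3 + 4*r^2 + r - 6) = (r + 1)*(r + 2)^2*(r^2 + 2*r - 3) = (r + 1)*(r + 2)^2*(r + 3)*(r - 1)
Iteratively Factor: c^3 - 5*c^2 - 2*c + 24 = (c - 3)*(c^2 - 2*c - 8) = (c - 4)*(c - 3)*(c + 2)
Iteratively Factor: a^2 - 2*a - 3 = (a + 1)*(a - 3)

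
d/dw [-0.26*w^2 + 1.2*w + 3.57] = 1.2 - 0.52*w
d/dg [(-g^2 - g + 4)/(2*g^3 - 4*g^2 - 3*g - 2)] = (2*g^4 + 4*g^3 - 25*g^2 + 36*g + 14)/(4*g^6 - 16*g^5 + 4*g^4 + 16*g^3 + 25*g^2 + 12*g + 4)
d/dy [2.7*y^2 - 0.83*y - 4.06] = 5.4*y - 0.83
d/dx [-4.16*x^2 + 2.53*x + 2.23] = 2.53 - 8.32*x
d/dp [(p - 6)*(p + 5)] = 2*p - 1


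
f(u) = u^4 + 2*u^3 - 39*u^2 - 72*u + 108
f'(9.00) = 2628.00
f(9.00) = 4320.00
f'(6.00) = 540.00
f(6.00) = 0.00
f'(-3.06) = 108.25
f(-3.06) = -6.49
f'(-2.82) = 105.97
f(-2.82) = 19.29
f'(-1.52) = 46.38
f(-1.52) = 125.65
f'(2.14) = -172.24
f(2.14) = -184.11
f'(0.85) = -131.51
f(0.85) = 20.37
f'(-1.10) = 15.74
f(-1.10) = 138.81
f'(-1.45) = 41.52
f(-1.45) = 128.73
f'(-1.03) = 10.33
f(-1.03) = 139.72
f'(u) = 4*u^3 + 6*u^2 - 78*u - 72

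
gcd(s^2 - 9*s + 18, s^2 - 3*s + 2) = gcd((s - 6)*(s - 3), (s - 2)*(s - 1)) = 1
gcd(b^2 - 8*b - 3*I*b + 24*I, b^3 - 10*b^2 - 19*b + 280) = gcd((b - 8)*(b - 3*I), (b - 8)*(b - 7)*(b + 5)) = b - 8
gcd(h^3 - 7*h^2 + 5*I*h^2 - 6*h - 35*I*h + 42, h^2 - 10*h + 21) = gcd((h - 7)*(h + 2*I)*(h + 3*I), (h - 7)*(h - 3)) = h - 7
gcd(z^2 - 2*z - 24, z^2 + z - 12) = z + 4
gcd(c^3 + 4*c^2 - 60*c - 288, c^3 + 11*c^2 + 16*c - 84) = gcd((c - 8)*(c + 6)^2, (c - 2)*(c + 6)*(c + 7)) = c + 6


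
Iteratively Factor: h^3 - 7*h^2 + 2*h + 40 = (h + 2)*(h^2 - 9*h + 20) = (h - 4)*(h + 2)*(h - 5)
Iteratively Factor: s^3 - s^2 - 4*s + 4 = (s - 1)*(s^2 - 4) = (s - 2)*(s - 1)*(s + 2)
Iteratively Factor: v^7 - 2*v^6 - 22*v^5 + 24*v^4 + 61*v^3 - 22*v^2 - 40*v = (v + 4)*(v^6 - 6*v^5 + 2*v^4 + 16*v^3 - 3*v^2 - 10*v) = (v - 5)*(v + 4)*(v^5 - v^4 - 3*v^3 + v^2 + 2*v) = (v - 5)*(v - 2)*(v + 4)*(v^4 + v^3 - v^2 - v) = (v - 5)*(v - 2)*(v + 1)*(v + 4)*(v^3 - v) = v*(v - 5)*(v - 2)*(v + 1)*(v + 4)*(v^2 - 1) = v*(v - 5)*(v - 2)*(v + 1)^2*(v + 4)*(v - 1)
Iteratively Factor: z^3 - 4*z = (z + 2)*(z^2 - 2*z) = (z - 2)*(z + 2)*(z)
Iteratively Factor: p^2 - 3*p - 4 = (p - 4)*(p + 1)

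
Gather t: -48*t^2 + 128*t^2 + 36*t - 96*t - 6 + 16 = 80*t^2 - 60*t + 10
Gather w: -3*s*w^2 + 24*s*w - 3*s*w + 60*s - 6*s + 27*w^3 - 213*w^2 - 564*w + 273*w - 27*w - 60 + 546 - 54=54*s + 27*w^3 + w^2*(-3*s - 213) + w*(21*s - 318) + 432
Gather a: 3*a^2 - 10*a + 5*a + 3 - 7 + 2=3*a^2 - 5*a - 2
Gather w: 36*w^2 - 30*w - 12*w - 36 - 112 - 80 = 36*w^2 - 42*w - 228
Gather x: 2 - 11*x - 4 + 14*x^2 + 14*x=14*x^2 + 3*x - 2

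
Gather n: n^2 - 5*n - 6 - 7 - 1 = n^2 - 5*n - 14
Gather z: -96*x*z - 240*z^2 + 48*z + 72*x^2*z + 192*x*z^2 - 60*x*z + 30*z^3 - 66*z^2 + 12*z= 30*z^3 + z^2*(192*x - 306) + z*(72*x^2 - 156*x + 60)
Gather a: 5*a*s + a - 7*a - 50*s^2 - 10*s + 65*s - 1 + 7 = a*(5*s - 6) - 50*s^2 + 55*s + 6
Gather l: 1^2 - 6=-5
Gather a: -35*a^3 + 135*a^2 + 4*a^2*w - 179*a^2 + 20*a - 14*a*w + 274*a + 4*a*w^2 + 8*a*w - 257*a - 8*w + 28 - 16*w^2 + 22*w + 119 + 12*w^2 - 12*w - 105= -35*a^3 + a^2*(4*w - 44) + a*(4*w^2 - 6*w + 37) - 4*w^2 + 2*w + 42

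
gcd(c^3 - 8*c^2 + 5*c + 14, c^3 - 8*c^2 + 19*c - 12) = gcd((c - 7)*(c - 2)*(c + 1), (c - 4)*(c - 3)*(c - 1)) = 1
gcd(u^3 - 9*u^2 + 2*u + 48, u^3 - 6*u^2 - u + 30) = u^2 - u - 6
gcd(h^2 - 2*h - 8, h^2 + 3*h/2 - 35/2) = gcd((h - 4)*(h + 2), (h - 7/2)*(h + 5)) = 1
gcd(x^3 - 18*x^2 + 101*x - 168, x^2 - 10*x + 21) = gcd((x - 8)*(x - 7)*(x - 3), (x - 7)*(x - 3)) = x^2 - 10*x + 21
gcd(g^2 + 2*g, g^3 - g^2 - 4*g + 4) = g + 2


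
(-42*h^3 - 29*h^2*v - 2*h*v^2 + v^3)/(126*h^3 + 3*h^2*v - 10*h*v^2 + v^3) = (2*h + v)/(-6*h + v)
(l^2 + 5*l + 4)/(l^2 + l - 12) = (l + 1)/(l - 3)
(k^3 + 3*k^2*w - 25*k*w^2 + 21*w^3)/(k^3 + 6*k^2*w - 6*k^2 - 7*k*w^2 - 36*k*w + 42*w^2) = (k - 3*w)/(k - 6)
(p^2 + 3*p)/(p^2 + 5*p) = (p + 3)/(p + 5)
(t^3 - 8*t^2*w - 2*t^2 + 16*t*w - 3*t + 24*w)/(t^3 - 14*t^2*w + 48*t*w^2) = (t^2 - 2*t - 3)/(t*(t - 6*w))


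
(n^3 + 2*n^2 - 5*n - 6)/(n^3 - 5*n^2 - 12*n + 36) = (n + 1)/(n - 6)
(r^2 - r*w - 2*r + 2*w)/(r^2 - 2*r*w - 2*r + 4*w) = (r - w)/(r - 2*w)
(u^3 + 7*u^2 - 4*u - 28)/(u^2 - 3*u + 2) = (u^2 + 9*u + 14)/(u - 1)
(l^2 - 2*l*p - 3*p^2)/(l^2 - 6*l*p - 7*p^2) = (-l + 3*p)/(-l + 7*p)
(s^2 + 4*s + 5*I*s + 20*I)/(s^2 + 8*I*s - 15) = (s + 4)/(s + 3*I)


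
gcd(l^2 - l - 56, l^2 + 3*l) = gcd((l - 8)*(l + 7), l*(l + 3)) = 1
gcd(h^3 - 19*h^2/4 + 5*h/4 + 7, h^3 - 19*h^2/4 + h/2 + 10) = h - 4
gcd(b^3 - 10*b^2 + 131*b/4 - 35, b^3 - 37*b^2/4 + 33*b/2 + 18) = b - 4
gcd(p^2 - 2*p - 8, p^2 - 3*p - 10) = p + 2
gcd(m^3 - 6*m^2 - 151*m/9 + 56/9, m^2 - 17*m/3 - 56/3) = m^2 - 17*m/3 - 56/3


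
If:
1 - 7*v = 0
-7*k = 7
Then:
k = -1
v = 1/7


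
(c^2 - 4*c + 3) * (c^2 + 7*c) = c^4 + 3*c^3 - 25*c^2 + 21*c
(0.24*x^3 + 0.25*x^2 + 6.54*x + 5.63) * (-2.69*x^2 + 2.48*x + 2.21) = -0.6456*x^5 - 0.0773*x^4 - 16.4422*x^3 + 1.627*x^2 + 28.4158*x + 12.4423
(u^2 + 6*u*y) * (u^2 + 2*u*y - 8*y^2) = u^4 + 8*u^3*y + 4*u^2*y^2 - 48*u*y^3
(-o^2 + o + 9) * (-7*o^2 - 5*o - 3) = 7*o^4 - 2*o^3 - 65*o^2 - 48*o - 27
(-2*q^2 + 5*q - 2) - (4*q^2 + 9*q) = -6*q^2 - 4*q - 2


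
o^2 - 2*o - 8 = (o - 4)*(o + 2)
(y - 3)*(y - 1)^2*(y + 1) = y^4 - 4*y^3 + 2*y^2 + 4*y - 3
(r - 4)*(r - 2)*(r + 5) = r^3 - r^2 - 22*r + 40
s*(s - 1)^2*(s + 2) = s^4 - 3*s^2 + 2*s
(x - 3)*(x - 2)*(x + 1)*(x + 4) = x^4 - 15*x^2 + 10*x + 24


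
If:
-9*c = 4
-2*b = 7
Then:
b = -7/2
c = -4/9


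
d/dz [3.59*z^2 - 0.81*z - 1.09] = 7.18*z - 0.81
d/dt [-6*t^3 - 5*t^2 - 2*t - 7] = -18*t^2 - 10*t - 2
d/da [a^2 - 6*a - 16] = 2*a - 6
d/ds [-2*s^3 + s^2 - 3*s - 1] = -6*s^2 + 2*s - 3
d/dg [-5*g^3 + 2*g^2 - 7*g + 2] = -15*g^2 + 4*g - 7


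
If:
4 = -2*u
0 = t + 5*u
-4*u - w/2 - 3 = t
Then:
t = 10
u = -2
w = -10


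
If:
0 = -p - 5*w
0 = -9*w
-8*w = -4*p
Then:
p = 0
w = 0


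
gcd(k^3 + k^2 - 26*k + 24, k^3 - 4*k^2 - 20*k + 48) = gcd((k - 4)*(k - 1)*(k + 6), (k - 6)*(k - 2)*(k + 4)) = 1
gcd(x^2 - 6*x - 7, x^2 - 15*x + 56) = x - 7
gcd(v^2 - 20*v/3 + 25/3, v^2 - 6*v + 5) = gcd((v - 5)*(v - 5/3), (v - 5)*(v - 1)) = v - 5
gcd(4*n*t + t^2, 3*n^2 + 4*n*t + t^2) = 1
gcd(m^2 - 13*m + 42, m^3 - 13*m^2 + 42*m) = m^2 - 13*m + 42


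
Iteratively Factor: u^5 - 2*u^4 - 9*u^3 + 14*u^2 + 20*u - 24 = (u + 2)*(u^4 - 4*u^3 - u^2 + 16*u - 12) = (u + 2)^2*(u^3 - 6*u^2 + 11*u - 6) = (u - 2)*(u + 2)^2*(u^2 - 4*u + 3) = (u - 2)*(u - 1)*(u + 2)^2*(u - 3)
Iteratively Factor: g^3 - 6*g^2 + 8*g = (g)*(g^2 - 6*g + 8) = g*(g - 2)*(g - 4)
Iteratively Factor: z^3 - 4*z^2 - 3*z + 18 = (z - 3)*(z^2 - z - 6) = (z - 3)*(z + 2)*(z - 3)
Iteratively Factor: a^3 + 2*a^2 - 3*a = (a - 1)*(a^2 + 3*a) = a*(a - 1)*(a + 3)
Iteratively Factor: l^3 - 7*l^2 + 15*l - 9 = (l - 3)*(l^2 - 4*l + 3) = (l - 3)*(l - 1)*(l - 3)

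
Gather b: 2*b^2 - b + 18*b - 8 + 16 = 2*b^2 + 17*b + 8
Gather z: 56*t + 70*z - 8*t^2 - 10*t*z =-8*t^2 + 56*t + z*(70 - 10*t)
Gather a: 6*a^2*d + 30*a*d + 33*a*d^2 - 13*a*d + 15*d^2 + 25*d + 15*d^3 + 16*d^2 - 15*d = 6*a^2*d + a*(33*d^2 + 17*d) + 15*d^3 + 31*d^2 + 10*d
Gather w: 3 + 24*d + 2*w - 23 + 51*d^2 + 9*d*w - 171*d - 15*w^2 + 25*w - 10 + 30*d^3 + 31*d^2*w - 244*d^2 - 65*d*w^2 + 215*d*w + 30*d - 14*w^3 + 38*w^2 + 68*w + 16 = 30*d^3 - 193*d^2 - 117*d - 14*w^3 + w^2*(23 - 65*d) + w*(31*d^2 + 224*d + 95) - 14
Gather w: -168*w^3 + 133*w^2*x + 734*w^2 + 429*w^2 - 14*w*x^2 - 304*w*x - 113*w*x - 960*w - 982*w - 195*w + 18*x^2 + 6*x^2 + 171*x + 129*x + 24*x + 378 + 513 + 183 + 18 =-168*w^3 + w^2*(133*x + 1163) + w*(-14*x^2 - 417*x - 2137) + 24*x^2 + 324*x + 1092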